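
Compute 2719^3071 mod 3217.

Using repeated squaring:
2719^1 ≡ 2719 (mod 3217)
2719^2 ≡ 2719^2 = 7392961 ≡ 295 (mod 3217)
2719^4 ≡ 295^2 = 87025 ≡ 166 (mod 3217)
2719^8 ≡ 166^2 = 27556 ≡ 1820 (mod 3217)
2719^16 ≡ 1820^2 = 3312400 ≡ 2107 (mod 3217)
2719^32 ≡ 2107^2 = 4439449 ≡ 3206 (mod 3217)
2719^64 ≡ 3206^2 = 10278436 ≡ 121 (mod 3217)
2719^128 ≡ 121^2 = 14641 ≡ 1773 (mod 3217)
2719^256 ≡ 1773^2 = 3143529 ≡ 520 (mod 3217)
2719^512 ≡ 520^2 = 270400 ≡ 172 (mod 3217)
2719^1024 ≡ 172^2 = 29584 ≡ 631 (mod 3217)
2719^2048 ≡ 631^2 = 398161 ≡ 2470 (mod 3217)
2719^3071 = 2719^2048 * 2719^512 * 2719^256 * 2719^128 * 2719^64 * 2719^32 * 2719^16 * 2719^8 * 2719^4 * 2719^2 * 2719^1 ≡ 2470 * 172 * 520 * 1773 * 121 * 3206 * 2107 * 1820 * 166 * 295 * 2719 (mod 3217).
Accumulate the product:
2470 * 172 = 424840 ≡ 196
196 * 520 = 101920 ≡ 2193
2193 * 1773 = 3888189 ≡ 2053
2053 * 121 = 248413 ≡ 704
704 * 3206 = 2257024 ≡ 1907
1907 * 2107 = 4018049 ≡ 16
16 * 1820 = 29120 ≡ 167
167 * 166 = 27722 ≡ 1986
1986 * 295 = 585870 ≡ 376
376 * 2719 = 1022344 ≡ 2555

2555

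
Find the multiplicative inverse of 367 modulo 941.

100

Apply the Euclidean algorithm and back-substitute:
941 = 2·367 + 207
367 = 1·207 + 160
207 = 1·160 + 47
160 = 3·47 + 19
47 = 2·19 + 9
19 = 2·9 + 1
9 = 9·1 + 0
gcd(367, 941) = 1, so the inverse exists.
Back-substitute for 1:
1 = 1·19 − 2·9
  = −2·47 + 5·19
  = 5·160 − 17·47
  = −17·207 + 22·160
  = 22·367 − 39·207
  = −39·941 + 100·367
So 367⁻¹ ≡ 100 (mod 941).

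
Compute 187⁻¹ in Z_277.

40

277 = 1×187 + 90
187 = 2×90 + 7
90 = 12×7 + 6
7 = 1×6 + 1
6 = 6×1 + 0
gcd(187, 277) = 1, so the inverse exists.
Bézout: 1 = −27×277 + 40×187.
So 187⁻¹ ≡ 40 (mod 277).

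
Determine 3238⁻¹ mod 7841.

Apply the Euclidean algorithm and back-substitute:
7841 = 2×3238 + 1365
3238 = 2×1365 + 508
1365 = 2×508 + 349
508 = 1×349 + 159
349 = 2×159 + 31
159 = 5×31 + 4
31 = 7×4 + 3
4 = 1×3 + 1
3 = 3×1 + 0
gcd(3238, 7841) = 1, so the inverse exists.
Back-substitute for 1:
1 = 1×4 − 1×3
  = −1×31 + 8×4
  = 8×159 − 41×31
  = −41×349 + 90×159
  = 90×508 − 131×349
  = −131×1365 + 352×508
  = 352×3238 − 835×1365
  = −835×7841 + 2022×3238
So 3238⁻¹ ≡ 2022 (mod 7841).

2022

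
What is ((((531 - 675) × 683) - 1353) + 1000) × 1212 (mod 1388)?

531 - 675 = -144 ≡ 1244 (mod 1388)
1244 × 683 = 849652 ≡ 196 (mod 1388)
196 - 1353 = -1157 ≡ 231 (mod 1388)
231 + 1000 = 1231
1231 × 1212 = 1491972 ≡ 1260 (mod 1388)

1260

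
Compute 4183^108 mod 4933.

108 in binary is 1101100, i.e. 108 = 64 + 32 + 8 + 4.
4183^1 ≡ 4183 (mod 4933)
4183^2 ≡ 4183^2 = 17497489 ≡ 138 (mod 4933)
4183^4 ≡ 138^2 = 19044 ≡ 4245 (mod 4933)
4183^8 ≡ 4245^2 = 18020025 ≡ 4709 (mod 4933)
4183^16 ≡ 4709^2 = 22174681 ≡ 846 (mod 4933)
4183^32 ≡ 846^2 = 715716 ≡ 431 (mod 4933)
4183^64 ≡ 431^2 = 185761 ≡ 3240 (mod 4933)
4183^108 = 4183^64 · 4183^32 · 4183^8 · 4183^4 ≡ 3240 · 431 · 4709 · 4245 (mod 4933).
Accumulate the product:
3240 · 431 = 1396440 ≡ 401
401 · 4709 = 1888309 ≡ 3903
3903 · 4245 = 16568235 ≡ 3221

3221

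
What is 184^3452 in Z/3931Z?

1541

Using repeated squaring:
3452 in binary is 110101111100, i.e. 3452 = 2048 + 1024 + 256 + 64 + 32 + 16 + 8 + 4.
184^1 ≡ 184 (mod 3931)
184^2 ≡ 184^2 = 33856 ≡ 2408 (mod 3931)
184^4 ≡ 2408^2 = 5798464 ≡ 239 (mod 3931)
184^8 ≡ 239^2 = 57121 ≡ 2087 (mod 3931)
184^16 ≡ 2087^2 = 4355569 ≡ 21 (mod 3931)
184^32 ≡ 21^2 = 441 (mod 3931)
184^64 ≡ 441^2 = 194481 ≡ 1862 (mod 3931)
184^128 ≡ 1862^2 = 3467044 ≡ 3833 (mod 3931)
184^256 ≡ 3833^2 = 14691889 ≡ 1742 (mod 3931)
184^512 ≡ 1742^2 = 3034564 ≡ 3763 (mod 3931)
184^1024 ≡ 3763^2 = 14160169 ≡ 707 (mod 3931)
184^2048 ≡ 707^2 = 499849 ≡ 612 (mod 3931)
184^3452 = 184^2048 × 184^1024 × 184^256 × 184^64 × 184^32 × 184^16 × 184^8 × 184^4 ≡ 612 × 707 × 1742 × 1862 × 441 × 21 × 2087 × 239 (mod 3931).
Accumulate the product:
612 × 707 = 432684 ≡ 274
274 × 1742 = 477308 ≡ 1657
1657 × 1862 = 3085334 ≡ 3430
3430 × 441 = 1512630 ≡ 3126
3126 × 21 = 65646 ≡ 2750
2750 × 2087 = 5739250 ≡ 3921
3921 × 239 = 937119 ≡ 1541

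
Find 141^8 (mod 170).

141^1 ≡ 141 (mod 170)
141^2 ≡ 141^2 = 19881 ≡ 161 (mod 170)
141^4 ≡ 161^2 = 25921 ≡ 81 (mod 170)
141^8 ≡ 81^2 = 6561 ≡ 101 (mod 170)
So 141^8 ≡ 101 (mod 170).

101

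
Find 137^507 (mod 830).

283

Using repeated squaring:
507 in binary is 111111011, i.e. 507 = 256 + 128 + 64 + 32 + 16 + 8 + 2 + 1.
137^1 ≡ 137 (mod 830)
137^2 ≡ 137^2 = 18769 ≡ 509 (mod 830)
137^4 ≡ 509^2 = 259081 ≡ 121 (mod 830)
137^8 ≡ 121^2 = 14641 ≡ 531 (mod 830)
137^16 ≡ 531^2 = 281961 ≡ 591 (mod 830)
137^32 ≡ 591^2 = 349281 ≡ 681 (mod 830)
137^64 ≡ 681^2 = 463761 ≡ 621 (mod 830)
137^128 ≡ 621^2 = 385641 ≡ 521 (mod 830)
137^256 ≡ 521^2 = 271441 ≡ 31 (mod 830)
137^507 = 137^256 · 137^128 · 137^64 · 137^32 · 137^16 · 137^8 · 137^2 · 137^1 ≡ 31 · 521 · 621 · 681 · 591 · 531 · 509 · 137 (mod 830).
Accumulate the product:
31 · 521 = 16151 ≡ 381
381 · 621 = 236601 ≡ 51
51 · 681 = 34731 ≡ 701
701 · 591 = 414291 ≡ 121
121 · 531 = 64251 ≡ 341
341 · 509 = 173569 ≡ 99
99 · 137 = 13563 ≡ 283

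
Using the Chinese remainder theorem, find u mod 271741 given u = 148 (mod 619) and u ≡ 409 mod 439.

619⁻¹ mod 439: 619*100 ≡ 1 (mod 439), so 619⁻¹ ≡ 100.
u = 148 + 619*((409 − 148)*100 mod 439) = 148 + 619*199 = 123329.
Check: 123329 mod 619 = 148, 123329 mod 439 = 409. ✓

123329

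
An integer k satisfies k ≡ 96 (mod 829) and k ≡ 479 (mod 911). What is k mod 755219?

723813

829⁻¹ mod 911: 829*811 ≡ 1 (mod 911), so 829⁻¹ ≡ 811.
k = 96 + 829*((479 − 96)*811 mod 911) = 96 + 829*873 = 723813.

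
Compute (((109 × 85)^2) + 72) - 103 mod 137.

109 × 85 = 9265 ≡ 86 (mod 137)
(86)^2 ≡ 135 (mod 137)
135 + 72 = 207 ≡ 70 (mod 137)
70 - 103 = -33 ≡ 104 (mod 137)

104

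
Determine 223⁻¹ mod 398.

Apply the Euclidean algorithm and back-substitute:
398 = 1*223 + 175
223 = 1*175 + 48
175 = 3*48 + 31
48 = 1*31 + 17
31 = 1*17 + 14
17 = 1*14 + 3
14 = 4*3 + 2
3 = 1*2 + 1
2 = 2*1 + 0
gcd(223, 398) = 1, so the inverse exists.
Back-substitute for 1:
1 = 1*3 − 1*2
  = −1*14 + 5*3
  = 5*17 − 6*14
  = −6*31 + 11*17
  = 11*48 − 17*31
  = −17*175 + 62*48
  = 62*223 − 79*175
  = −79*398 + 141*223
So 223⁻¹ ≡ 141 (mod 398).

141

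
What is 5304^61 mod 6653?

3952

61 in binary is 111101, i.e. 61 = 32 + 16 + 8 + 4 + 1.
5304^1 ≡ 5304 (mod 6653)
5304^2 ≡ 5304^2 = 28132416 ≡ 3532 (mod 6653)
5304^4 ≡ 3532^2 = 12475024 ≡ 649 (mod 6653)
5304^8 ≡ 649^2 = 421201 ≡ 2062 (mod 6653)
5304^16 ≡ 2062^2 = 4251844 ≡ 577 (mod 6653)
5304^32 ≡ 577^2 = 332929 ≡ 279 (mod 6653)
5304^61 = 5304^32 · 5304^16 · 5304^8 · 5304^4 · 5304^1 ≡ 279 · 577 · 2062 · 649 · 5304 (mod 6653).
Accumulate the product:
279 · 577 = 160983 ≡ 1311
1311 · 2062 = 2703282 ≡ 2164
2164 · 649 = 1404436 ≡ 653
653 · 5304 = 3463512 ≡ 3952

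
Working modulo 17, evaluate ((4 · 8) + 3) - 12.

4 · 8 = 32 ≡ 15 (mod 17)
15 + 3 = 18 ≡ 1 (mod 17)
1 - 12 = -11 ≡ 6 (mod 17)

6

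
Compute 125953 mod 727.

125953 = 173×727 + 182, so 125953 ≡ 182 (mod 727).

182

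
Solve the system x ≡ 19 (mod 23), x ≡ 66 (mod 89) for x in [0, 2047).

778

23⁻¹ mod 89: 23*31 ≡ 1 (mod 89), so 23⁻¹ ≡ 31.
x = 19 + 23*((66 − 19)*31 mod 89) = 19 + 23*33 = 778.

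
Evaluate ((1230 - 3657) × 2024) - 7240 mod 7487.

6958

1230 - 3657 = -2427 ≡ 5060 (mod 7487)
5060 × 2024 = 10241440 ≡ 6711 (mod 7487)
6711 - 7240 = -529 ≡ 6958 (mod 7487)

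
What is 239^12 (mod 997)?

16

12 in binary is 1100, i.e. 12 = 8 + 4.
239^1 ≡ 239 (mod 997)
239^2 ≡ 239^2 = 57121 ≡ 292 (mod 997)
239^4 ≡ 292^2 = 85264 ≡ 519 (mod 997)
239^8 ≡ 519^2 = 269361 ≡ 171 (mod 997)
239^12 = 239^8 × 239^4 ≡ 171 × 519 (mod 997).
171 × 519 = 88749 ≡ 16 (mod 997).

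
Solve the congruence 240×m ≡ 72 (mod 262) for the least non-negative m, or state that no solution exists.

92

gcd(240, 262) = 2, and 2 | 72, so solutions exist.
Divide through by 2: 120×m = 36 (mod 131).
120⁻¹ ≡ 119 (mod 131).
m ≡ 119×36 ≡ 92 (mod 131).
The smallest non-negative solution is m = 92.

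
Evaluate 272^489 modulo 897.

By square-and-multiply:
272^1 ≡ 272 (mod 897)
272^2 ≡ 272^2 = 73984 ≡ 430 (mod 897)
272^4 ≡ 430^2 = 184900 ≡ 118 (mod 897)
272^8 ≡ 118^2 = 13924 ≡ 469 (mod 897)
272^16 ≡ 469^2 = 219961 ≡ 196 (mod 897)
272^32 ≡ 196^2 = 38416 ≡ 742 (mod 897)
272^64 ≡ 742^2 = 550564 ≡ 703 (mod 897)
272^128 ≡ 703^2 = 494209 ≡ 859 (mod 897)
272^256 ≡ 859^2 = 737881 ≡ 547 (mod 897)
272^489 = 272^256 · 272^128 · 272^64 · 272^32 · 272^8 · 272^1 ≡ 547 · 859 · 703 · 742 · 469 · 272 (mod 897).
Accumulate the product:
547 · 859 = 469873 ≡ 742
742 · 703 = 521626 ≡ 469
469 · 742 = 347998 ≡ 859
859 · 469 = 402871 ≡ 118
118 · 272 = 32096 ≡ 701

701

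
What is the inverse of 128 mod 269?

Run the extended Euclidean algorithm:
269 = 2*128 + 13
128 = 9*13 + 11
13 = 1*11 + 2
11 = 5*2 + 1
2 = 2*1 + 0
gcd(128, 269) = 1, so the inverse exists.
Bézout: 1 = −59*269 + 124*128.
So 128⁻¹ ≡ 124 (mod 269).

124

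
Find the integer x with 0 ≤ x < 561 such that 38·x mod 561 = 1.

251

Run the extended Euclidean algorithm:
561 = 14×38 + 29
38 = 1×29 + 9
29 = 3×9 + 2
9 = 4×2 + 1
2 = 2×1 + 0
gcd(38, 561) = 1, so the inverse exists.
Back-substitute for 1:
1 = 1×9 − 4×2
  = −4×29 + 13×9
  = 13×38 − 17×29
  = −17×561 + 251×38
So 38⁻¹ ≡ 251 (mod 561).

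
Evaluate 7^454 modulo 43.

36

454 in binary is 111000110, i.e. 454 = 256 + 128 + 64 + 4 + 2.
7^1 ≡ 7 (mod 43)
7^2 ≡ 7^2 = 49 ≡ 6 (mod 43)
7^4 ≡ 6^2 = 36 (mod 43)
7^8 ≡ 36^2 = 1296 ≡ 6 (mod 43)
7^16 ≡ 6^2 = 36 (mod 43)
7^32 ≡ 36^2 = 1296 ≡ 6 (mod 43)
7^64 ≡ 6^2 = 36 (mod 43)
7^128 ≡ 36^2 = 1296 ≡ 6 (mod 43)
7^256 ≡ 6^2 = 36 (mod 43)
7^454 = 7^256 · 7^128 · 7^64 · 7^4 · 7^2 ≡ 36 · 6 · 36 · 36 · 6 (mod 43).
Accumulate the product:
36 · 6 = 216 ≡ 1
1 · 36 = 36
36 · 36 = 1296 ≡ 6
6 · 6 = 36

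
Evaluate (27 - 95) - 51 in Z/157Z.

38

27 - 95 = -68 ≡ 89 (mod 157)
89 - 51 = 38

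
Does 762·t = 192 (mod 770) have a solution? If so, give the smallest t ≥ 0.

361

gcd(762, 770) = 2, and 2 | 192, so solutions exist.
Divide through by 2: 381·t ≡ 96 mod 385.
381⁻¹ ≡ 96 (mod 385).
t ≡ 96·96 ≡ 361 (mod 385).
The smallest non-negative solution is t = 361.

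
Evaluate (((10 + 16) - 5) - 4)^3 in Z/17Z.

0

10 + 16 = 26 ≡ 9 (mod 17)
9 - 5 = 4
4 - 4 = 0
(0)^3 ≡ 0 (mod 17)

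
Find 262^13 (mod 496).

400

Compute successive squares:
262^1 ≡ 262 (mod 496)
262^2 ≡ 262^2 = 68644 ≡ 196 (mod 496)
262^4 ≡ 196^2 = 38416 ≡ 224 (mod 496)
262^8 ≡ 224^2 = 50176 ≡ 80 (mod 496)
262^13 = 262^8 * 262^4 * 262^1 ≡ 80 * 224 * 262 (mod 496).
Accumulate the product:
80 * 224 = 17920 ≡ 64
64 * 262 = 16768 ≡ 400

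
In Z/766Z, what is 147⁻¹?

Apply the Euclidean algorithm and back-substitute:
766 = 5·147 + 31
147 = 4·31 + 23
31 = 1·23 + 8
23 = 2·8 + 7
8 = 1·7 + 1
7 = 7·1 + 0
gcd(147, 766) = 1, so the inverse exists.
Back-substitute for 1:
1 = 1·8 − 1·7
  = −1·23 + 3·8
  = 3·31 − 4·23
  = −4·147 + 19·31
  = 19·766 − 99·147
So 147⁻¹ ≡ −99 ≡ 667 (mod 766).

667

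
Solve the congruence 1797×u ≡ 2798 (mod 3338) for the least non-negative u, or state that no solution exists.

gcd(1797, 3338) = 1, so a unique solution mod 3338 exists.
1797⁻¹ ≡ 665 (mod 3338).
u ≡ 665×2798 ≡ 1404 (mod 3338).

1404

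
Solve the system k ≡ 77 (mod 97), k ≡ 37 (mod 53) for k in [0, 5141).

97⁻¹ mod 53: 97·47 ≡ 1 (mod 53), so 97⁻¹ ≡ 47.
k = 77 + 97·((37 − 77)·47 mod 53) = 77 + 97·28 = 2793.

2793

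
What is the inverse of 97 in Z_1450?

583

Run the extended Euclidean algorithm:
1450 = 14·97 + 92
97 = 1·92 + 5
92 = 18·5 + 2
5 = 2·2 + 1
2 = 2·1 + 0
gcd(97, 1450) = 1, so the inverse exists.
Back-substitute for 1:
1 = 1·5 − 2·2
  = −2·92 + 37·5
  = 37·97 − 39·92
  = −39·1450 + 583·97
So 97⁻¹ ≡ 583 (mod 1450).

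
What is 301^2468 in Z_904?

625

Compute successive squares:
301^1 ≡ 301 (mod 904)
301^2 ≡ 301^2 = 90601 ≡ 201 (mod 904)
301^4 ≡ 201^2 = 40401 ≡ 625 (mod 904)
301^8 ≡ 625^2 = 390625 ≡ 97 (mod 904)
301^16 ≡ 97^2 = 9409 ≡ 369 (mod 904)
301^32 ≡ 369^2 = 136161 ≡ 561 (mod 904)
301^64 ≡ 561^2 = 314721 ≡ 129 (mod 904)
301^128 ≡ 129^2 = 16641 ≡ 369 (mod 904)
301^256 ≡ 369^2 = 136161 ≡ 561 (mod 904)
301^512 ≡ 561^2 = 314721 ≡ 129 (mod 904)
301^1024 ≡ 129^2 = 16641 ≡ 369 (mod 904)
301^2048 ≡ 369^2 = 136161 ≡ 561 (mod 904)
301^2468 = 301^2048 · 301^256 · 301^128 · 301^32 · 301^4 ≡ 561 · 561 · 369 · 561 · 625 (mod 904).
Accumulate the product:
561 · 561 = 314721 ≡ 129
129 · 369 = 47601 ≡ 593
593 · 561 = 332673 ≡ 1
1 · 625 = 625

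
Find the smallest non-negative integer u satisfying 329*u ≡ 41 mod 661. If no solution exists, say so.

gcd(329, 661) = 1, so a unique solution mod 661 exists.
329⁻¹ ≡ 440 (mod 661).
u ≡ 440*41 ≡ 193 (mod 661).

193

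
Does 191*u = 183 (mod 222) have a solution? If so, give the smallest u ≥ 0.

gcd(191, 222) = 1, so a unique solution mod 222 exists.
191⁻¹ ≡ 179 (mod 222).
u ≡ 179*183 ≡ 123 (mod 222).

123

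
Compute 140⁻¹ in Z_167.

Run the extended Euclidean algorithm:
167 = 1*140 + 27
140 = 5*27 + 5
27 = 5*5 + 2
5 = 2*2 + 1
2 = 2*1 + 0
gcd(140, 167) = 1, so the inverse exists.
Back-substitute for 1:
1 = 1*5 − 2*2
  = −2*27 + 11*5
  = 11*140 − 57*27
  = −57*167 + 68*140
So 140⁻¹ ≡ 68 (mod 167).

68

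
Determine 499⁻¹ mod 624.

619

Apply the Euclidean algorithm and back-substitute:
624 = 1×499 + 125
499 = 3×125 + 124
125 = 1×124 + 1
124 = 124×1 + 0
gcd(499, 624) = 1, so the inverse exists.
Bézout: 1 = 4×624 − 5×499.
So 499⁻¹ ≡ −5 ≡ 619 (mod 624).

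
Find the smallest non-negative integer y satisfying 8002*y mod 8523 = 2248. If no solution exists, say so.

gcd(8002, 8523) = 1, so a unique solution mod 8523 exists.
8002⁻¹ ≡ 7885 (mod 8523).
y ≡ 7885*2248 ≡ 6163 (mod 8523).

6163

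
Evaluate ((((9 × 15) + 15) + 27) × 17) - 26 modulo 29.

9 × 15 = 135 ≡ 19 (mod 29)
19 + 15 = 34 ≡ 5 (mod 29)
5 + 27 = 32 ≡ 3 (mod 29)
3 × 17 = 51 ≡ 22 (mod 29)
22 - 26 = -4 ≡ 25 (mod 29)

25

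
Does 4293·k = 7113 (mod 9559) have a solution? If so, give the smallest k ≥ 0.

2019

gcd(4293, 9559) = 1, so a unique solution mod 9559 exists.
4293⁻¹ ≡ 1621 (mod 9559).
k ≡ 1621·7113 ≡ 2019 (mod 9559).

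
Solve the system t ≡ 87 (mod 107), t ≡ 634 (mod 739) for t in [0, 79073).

107⁻¹ mod 739: 107×518 ≡ 1 (mod 739), so 107⁻¹ ≡ 518.
t = 87 + 107×((634 − 87)×518 mod 739) = 87 + 107×309 = 33150.

33150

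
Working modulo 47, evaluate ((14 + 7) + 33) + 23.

30

14 + 7 = 21
21 + 33 = 54 ≡ 7 (mod 47)
7 + 23 = 30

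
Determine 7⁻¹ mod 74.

53

74 = 10·7 + 4
7 = 1·4 + 3
4 = 1·3 + 1
3 = 3·1 + 0
gcd(7, 74) = 1, so the inverse exists.
Bézout: 1 = 2·74 − 21·7.
So 7⁻¹ ≡ −21 ≡ 53 (mod 74).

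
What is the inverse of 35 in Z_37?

37 = 1*35 + 2
35 = 17*2 + 1
2 = 2*1 + 0
gcd(35, 37) = 1, so the inverse exists.
Back-substitute for 1:
1 = 1*35 − 17*2
  = −17*37 + 18*35
So 35⁻¹ ≡ 18 (mod 37).

18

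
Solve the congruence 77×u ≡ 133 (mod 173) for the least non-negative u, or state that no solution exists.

159

gcd(77, 173) = 1, so a unique solution mod 173 exists.
77⁻¹ ≡ 9 (mod 173).
u ≡ 9×133 ≡ 159 (mod 173).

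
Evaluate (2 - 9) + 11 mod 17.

4

2 - 9 = -7 ≡ 10 (mod 17)
10 + 11 = 21 ≡ 4 (mod 17)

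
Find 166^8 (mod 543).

310

166^1 ≡ 166 (mod 543)
166^2 ≡ 166^2 = 27556 ≡ 406 (mod 543)
166^4 ≡ 406^2 = 164836 ≡ 307 (mod 543)
166^8 ≡ 307^2 = 94249 ≡ 310 (mod 543)
So 166^8 ≡ 310 (mod 543).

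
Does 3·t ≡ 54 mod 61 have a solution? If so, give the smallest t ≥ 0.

gcd(3, 61) = 1, so a unique solution mod 61 exists.
3⁻¹ ≡ 41 (mod 61).
t ≡ 41·54 ≡ 18 (mod 61).

18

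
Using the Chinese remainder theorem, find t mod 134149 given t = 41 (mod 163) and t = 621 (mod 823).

163⁻¹ mod 823: 163*308 ≡ 1 (mod 823), so 163⁻¹ ≡ 308.
t = 41 + 163*((621 − 41)*308 mod 823) = 41 + 163*49 = 8028.
Check: 8028 mod 163 = 41, 8028 mod 823 = 621. ✓

8028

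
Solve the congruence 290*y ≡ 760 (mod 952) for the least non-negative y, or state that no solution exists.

216

gcd(290, 952) = 2, and 2 | 760, so solutions exist.
Divide through by 2: 145*y mod 476 = 380.
145⁻¹ ≡ 325 (mod 476).
y ≡ 325*380 ≡ 216 (mod 476).
The smallest non-negative solution is y = 216.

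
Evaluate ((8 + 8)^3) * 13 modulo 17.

4

8 + 8 = 16
(16)^3 ≡ 16 (mod 17)
16 * 13 = 208 ≡ 4 (mod 17)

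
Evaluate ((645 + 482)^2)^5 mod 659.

645 + 482 = 1127 ≡ 468 (mod 659)
(468)^2 ≡ 236 (mod 659)
(236)^5 ≡ 318 (mod 659)

318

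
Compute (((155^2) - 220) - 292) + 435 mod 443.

26

(155)^2 ≡ 103 (mod 443)
103 - 220 = -117 ≡ 326 (mod 443)
326 - 292 = 34
34 + 435 = 469 ≡ 26 (mod 443)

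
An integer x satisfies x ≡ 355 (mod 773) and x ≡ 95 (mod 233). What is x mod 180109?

153409

773⁻¹ mod 233: 773·148 ≡ 1 (mod 233), so 773⁻¹ ≡ 148.
x = 355 + 773·((95 − 355)·148 mod 233) = 355 + 773·198 = 153409.
Check: 153409 mod 773 = 355, 153409 mod 233 = 95. ✓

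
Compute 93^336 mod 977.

Using repeated squaring:
336 in binary is 101010000, i.e. 336 = 256 + 64 + 16.
93^1 ≡ 93 (mod 977)
93^2 ≡ 93^2 = 8649 ≡ 833 (mod 977)
93^4 ≡ 833^2 = 693889 ≡ 219 (mod 977)
93^8 ≡ 219^2 = 47961 ≡ 88 (mod 977)
93^16 ≡ 88^2 = 7744 ≡ 905 (mod 977)
93^32 ≡ 905^2 = 819025 ≡ 299 (mod 977)
93^64 ≡ 299^2 = 89401 ≡ 494 (mod 977)
93^128 ≡ 494^2 = 244036 ≡ 763 (mod 977)
93^256 ≡ 763^2 = 582169 ≡ 854 (mod 977)
93^336 = 93^256 × 93^64 × 93^16 ≡ 854 × 494 × 905 (mod 977).
Accumulate the product:
854 × 494 = 421876 ≡ 789
789 × 905 = 714045 ≡ 835

835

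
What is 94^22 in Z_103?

30

Compute successive squares:
94^1 ≡ 94 (mod 103)
94^2 ≡ 94^2 = 8836 ≡ 81 (mod 103)
94^4 ≡ 81^2 = 6561 ≡ 72 (mod 103)
94^8 ≡ 72^2 = 5184 ≡ 34 (mod 103)
94^16 ≡ 34^2 = 1156 ≡ 23 (mod 103)
94^22 = 94^16 · 94^4 · 94^2 ≡ 23 · 72 · 81 (mod 103).
Accumulate the product:
23 · 72 = 1656 ≡ 8
8 · 81 = 648 ≡ 30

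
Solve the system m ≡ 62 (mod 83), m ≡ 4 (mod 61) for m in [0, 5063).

83⁻¹ mod 61: 83*25 ≡ 1 (mod 61), so 83⁻¹ ≡ 25.
m = 62 + 83*((4 − 62)*25 mod 61) = 62 + 83*14 = 1224.
Check: 1224 mod 83 = 62, 1224 mod 61 = 4. ✓

1224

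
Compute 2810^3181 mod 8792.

7304

2810^1 ≡ 2810 (mod 8792)
2810^2 ≡ 2810^2 = 7896100 ≡ 884 (mod 8792)
2810^4 ≡ 884^2 = 781456 ≡ 7760 (mod 8792)
2810^8 ≡ 7760^2 = 60217600 ≡ 1192 (mod 8792)
2810^16 ≡ 1192^2 = 1420864 ≡ 5352 (mod 8792)
2810^32 ≡ 5352^2 = 28643904 ≡ 8360 (mod 8792)
2810^64 ≡ 8360^2 = 69889600 ≡ 1992 (mod 8792)
2810^128 ≡ 1992^2 = 3968064 ≡ 2872 (mod 8792)
2810^256 ≡ 2872^2 = 8248384 ≡ 1488 (mod 8792)
2810^512 ≡ 1488^2 = 2214144 ≡ 7352 (mod 8792)
2810^1024 ≡ 7352^2 = 54051904 ≡ 7480 (mod 8792)
2810^2048 ≡ 7480^2 = 55950400 ≡ 6904 (mod 8792)
2810^3181 = 2810^2048 * 2810^1024 * 2810^64 * 2810^32 * 2810^8 * 2810^4 * 2810^1 ≡ 6904 * 7480 * 1992 * 8360 * 1192 * 7760 * 2810 (mod 8792).
Accumulate the product:
6904 * 7480 = 51641920 ≡ 6504
6504 * 1992 = 12955968 ≡ 5352
5352 * 8360 = 44742720 ≡ 232
232 * 1192 = 276544 ≡ 3992
3992 * 7760 = 30977920 ≡ 3704
3704 * 2810 = 10408240 ≡ 7304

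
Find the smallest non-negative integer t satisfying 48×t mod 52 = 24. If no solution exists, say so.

gcd(48, 52) = 4, and 4 | 24, so solutions exist.
Divide through by 4: 12×t ≡ 6 mod 13.
12⁻¹ ≡ 12 (mod 13).
t ≡ 12×6 ≡ 7 (mod 13).
The smallest non-negative solution is t = 7.

7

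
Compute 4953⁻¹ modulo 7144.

3841

By the extended Euclidean algorithm:
7144 = 1*4953 + 2191
4953 = 2*2191 + 571
2191 = 3*571 + 478
571 = 1*478 + 93
478 = 5*93 + 13
93 = 7*13 + 2
13 = 6*2 + 1
2 = 2*1 + 0
gcd(4953, 7144) = 1, so the inverse exists.
Bézout: 1 = 2290*7144 − 3303*4953.
So 4953⁻¹ ≡ −3303 ≡ 3841 (mod 7144).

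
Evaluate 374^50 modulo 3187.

By square-and-multiply:
50 in binary is 110010, i.e. 50 = 32 + 16 + 2.
374^1 ≡ 374 (mod 3187)
374^2 ≡ 374^2 = 139876 ≡ 2835 (mod 3187)
374^4 ≡ 2835^2 = 8037225 ≡ 2798 (mod 3187)
374^8 ≡ 2798^2 = 7828804 ≡ 1532 (mod 3187)
374^16 ≡ 1532^2 = 2347024 ≡ 1392 (mod 3187)
374^32 ≡ 1392^2 = 1937664 ≡ 3155 (mod 3187)
374^50 = 374^32 * 374^16 * 374^2 ≡ 3155 * 1392 * 2835 (mod 3187).
Accumulate the product:
3155 * 1392 = 4391760 ≡ 74
74 * 2835 = 209790 ≡ 2635

2635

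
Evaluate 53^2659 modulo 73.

60

By square-and-multiply:
2659 in binary is 101001100011, i.e. 2659 = 2048 + 512 + 64 + 32 + 2 + 1.
53^1 ≡ 53 (mod 73)
53^2 ≡ 53^2 = 2809 ≡ 35 (mod 73)
53^4 ≡ 35^2 = 1225 ≡ 57 (mod 73)
53^8 ≡ 57^2 = 3249 ≡ 37 (mod 73)
53^16 ≡ 37^2 = 1369 ≡ 55 (mod 73)
53^32 ≡ 55^2 = 3025 ≡ 32 (mod 73)
53^64 ≡ 32^2 = 1024 ≡ 2 (mod 73)
53^128 ≡ 2^2 = 4 (mod 73)
53^256 ≡ 4^2 = 16 (mod 73)
53^512 ≡ 16^2 = 256 ≡ 37 (mod 73)
53^1024 ≡ 37^2 = 1369 ≡ 55 (mod 73)
53^2048 ≡ 55^2 = 3025 ≡ 32 (mod 73)
53^2659 = 53^2048 × 53^512 × 53^64 × 53^32 × 53^2 × 53^1 ≡ 32 × 37 × 2 × 32 × 35 × 53 (mod 73).
Accumulate the product:
32 × 37 = 1184 ≡ 16
16 × 2 = 32
32 × 32 = 1024 ≡ 2
2 × 35 = 70
70 × 53 = 3710 ≡ 60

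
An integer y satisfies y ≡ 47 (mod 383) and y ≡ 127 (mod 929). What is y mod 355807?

383⁻¹ mod 929: 383×815 ≡ 1 (mod 929), so 383⁻¹ ≡ 815.
y = 47 + 383×((127 − 47)×815 mod 929) = 47 + 383×170 = 65157.
Check: 65157 mod 383 = 47, 65157 mod 929 = 127. ✓

65157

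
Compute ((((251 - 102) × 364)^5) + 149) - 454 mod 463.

251 - 102 = 149
149 × 364 = 54236 ≡ 65 (mod 463)
(65)^5 ≡ 124 (mod 463)
124 + 149 = 273
273 - 454 = -181 ≡ 282 (mod 463)

282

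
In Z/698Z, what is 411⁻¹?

501

Run the extended Euclidean algorithm:
698 = 1·411 + 287
411 = 1·287 + 124
287 = 2·124 + 39
124 = 3·39 + 7
39 = 5·7 + 4
7 = 1·4 + 3
4 = 1·3 + 1
3 = 3·1 + 0
gcd(411, 698) = 1, so the inverse exists.
Bézout: 1 = 116·698 − 197·411.
So 411⁻¹ ≡ −197 ≡ 501 (mod 698).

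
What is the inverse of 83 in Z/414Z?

5

414 = 4*83 + 82
83 = 1*82 + 1
82 = 82*1 + 0
gcd(83, 414) = 1, so the inverse exists.
Bézout: 1 = −1*414 + 5*83.
So 83⁻¹ ≡ 5 (mod 414).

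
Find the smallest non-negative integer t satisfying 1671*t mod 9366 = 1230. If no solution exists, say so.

gcd(1671, 9366) = 3, and 3 | 1230, so solutions exist.
Divide through by 3: 557*t mod 3122 = 410.
557⁻¹ ≡ 667 (mod 3122).
t ≡ 667*410 ≡ 1856 (mod 3122).
The smallest non-negative solution is t = 1856.

1856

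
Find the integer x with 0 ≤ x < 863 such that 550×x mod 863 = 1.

863 = 1×550 + 313
550 = 1×313 + 237
313 = 1×237 + 76
237 = 3×76 + 9
76 = 8×9 + 4
9 = 2×4 + 1
4 = 4×1 + 0
gcd(550, 863) = 1, so the inverse exists.
Back-substitute for 1:
1 = 1×9 − 2×4
  = −2×76 + 17×9
  = 17×237 − 53×76
  = −53×313 + 70×237
  = 70×550 − 123×313
  = −123×863 + 193×550
So 550⁻¹ ≡ 193 (mod 863).

193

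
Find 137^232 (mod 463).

Compute successive squares:
232 in binary is 11101000, i.e. 232 = 128 + 64 + 32 + 8.
137^1 ≡ 137 (mod 463)
137^2 ≡ 137^2 = 18769 ≡ 249 (mod 463)
137^4 ≡ 249^2 = 62001 ≡ 422 (mod 463)
137^8 ≡ 422^2 = 178084 ≡ 292 (mod 463)
137^16 ≡ 292^2 = 85264 ≡ 72 (mod 463)
137^32 ≡ 72^2 = 5184 ≡ 91 (mod 463)
137^64 ≡ 91^2 = 8281 ≡ 410 (mod 463)
137^128 ≡ 410^2 = 168100 ≡ 31 (mod 463)
137^232 = 137^128 * 137^64 * 137^32 * 137^8 ≡ 31 * 410 * 91 * 292 (mod 463).
Accumulate the product:
31 * 410 = 12710 ≡ 209
209 * 91 = 19019 ≡ 36
36 * 292 = 10512 ≡ 326

326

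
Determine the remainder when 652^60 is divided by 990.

Using repeated squaring:
60 in binary is 111100, i.e. 60 = 32 + 16 + 8 + 4.
652^1 ≡ 652 (mod 990)
652^2 ≡ 652^2 = 425104 ≡ 394 (mod 990)
652^4 ≡ 394^2 = 155236 ≡ 796 (mod 990)
652^8 ≡ 796^2 = 633616 ≡ 16 (mod 990)
652^16 ≡ 16^2 = 256 (mod 990)
652^32 ≡ 256^2 = 65536 ≡ 196 (mod 990)
652^60 = 652^32 · 652^16 · 652^8 · 652^4 ≡ 196 · 256 · 16 · 796 (mod 990).
Accumulate the product:
196 · 256 = 50176 ≡ 676
676 · 16 = 10816 ≡ 916
916 · 796 = 729136 ≡ 496

496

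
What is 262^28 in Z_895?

Using repeated squaring:
28 in binary is 11100, i.e. 28 = 16 + 8 + 4.
262^1 ≡ 262 (mod 895)
262^2 ≡ 262^2 = 68644 ≡ 624 (mod 895)
262^4 ≡ 624^2 = 389376 ≡ 51 (mod 895)
262^8 ≡ 51^2 = 2601 ≡ 811 (mod 895)
262^16 ≡ 811^2 = 657721 ≡ 791 (mod 895)
262^28 = 262^16 × 262^8 × 262^4 ≡ 791 × 811 × 51 (mod 895).
Accumulate the product:
791 × 811 = 641501 ≡ 681
681 × 51 = 34731 ≡ 721

721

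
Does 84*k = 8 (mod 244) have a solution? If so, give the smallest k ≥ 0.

3

gcd(84, 244) = 4, and 4 | 8, so solutions exist.
Divide through by 4: 21*k ≡ 2 mod 61.
21⁻¹ ≡ 32 (mod 61).
k ≡ 32*2 ≡ 3 (mod 61).
The smallest non-negative solution is k = 3.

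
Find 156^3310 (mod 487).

Compute successive squares:
3310 in binary is 110011101110, i.e. 3310 = 2048 + 1024 + 128 + 64 + 32 + 8 + 4 + 2.
156^1 ≡ 156 (mod 487)
156^2 ≡ 156^2 = 24336 ≡ 473 (mod 487)
156^4 ≡ 473^2 = 223729 ≡ 196 (mod 487)
156^8 ≡ 196^2 = 38416 ≡ 430 (mod 487)
156^16 ≡ 430^2 = 184900 ≡ 327 (mod 487)
156^32 ≡ 327^2 = 106929 ≡ 276 (mod 487)
156^64 ≡ 276^2 = 76176 ≡ 204 (mod 487)
156^128 ≡ 204^2 = 41616 ≡ 221 (mod 487)
156^256 ≡ 221^2 = 48841 ≡ 141 (mod 487)
156^512 ≡ 141^2 = 19881 ≡ 401 (mod 487)
156^1024 ≡ 401^2 = 160801 ≡ 91 (mod 487)
156^2048 ≡ 91^2 = 8281 ≡ 2 (mod 487)
156^3310 = 156^2048 · 156^1024 · 156^128 · 156^64 · 156^32 · 156^8 · 156^4 · 156^2 ≡ 2 · 91 · 221 · 204 · 276 · 430 · 196 · 473 (mod 487).
Accumulate the product:
2 · 91 = 182
182 · 221 = 40222 ≡ 288
288 · 204 = 58752 ≡ 312
312 · 276 = 86112 ≡ 400
400 · 430 = 172000 ≡ 89
89 · 196 = 17444 ≡ 399
399 · 473 = 188727 ≡ 258

258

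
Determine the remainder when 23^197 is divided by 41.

4

197 in binary is 11000101, i.e. 197 = 128 + 64 + 4 + 1.
23^1 ≡ 23 (mod 41)
23^2 ≡ 23^2 = 529 ≡ 37 (mod 41)
23^4 ≡ 37^2 = 1369 ≡ 16 (mod 41)
23^8 ≡ 16^2 = 256 ≡ 10 (mod 41)
23^16 ≡ 10^2 = 100 ≡ 18 (mod 41)
23^32 ≡ 18^2 = 324 ≡ 37 (mod 41)
23^64 ≡ 37^2 = 1369 ≡ 16 (mod 41)
23^128 ≡ 16^2 = 256 ≡ 10 (mod 41)
23^197 = 23^128 · 23^64 · 23^4 · 23^1 ≡ 10 · 16 · 16 · 23 (mod 41).
Accumulate the product:
10 · 16 = 160 ≡ 37
37 · 16 = 592 ≡ 18
18 · 23 = 414 ≡ 4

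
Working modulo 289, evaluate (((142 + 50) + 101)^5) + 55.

212

142 + 50 = 192
192 + 101 = 293 ≡ 4 (mod 289)
(4)^5 ≡ 157 (mod 289)
157 + 55 = 212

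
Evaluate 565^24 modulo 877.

856

24 in binary is 11000, i.e. 24 = 16 + 8.
565^1 ≡ 565 (mod 877)
565^2 ≡ 565^2 = 319225 ≡ 874 (mod 877)
565^4 ≡ 874^2 = 763876 ≡ 9 (mod 877)
565^8 ≡ 9^2 = 81 (mod 877)
565^16 ≡ 81^2 = 6561 ≡ 422 (mod 877)
565^24 = 565^16 · 565^8 ≡ 422 · 81 (mod 877).
422 · 81 = 34182 ≡ 856 (mod 877).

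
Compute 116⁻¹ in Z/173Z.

88

Run the extended Euclidean algorithm:
173 = 1*116 + 57
116 = 2*57 + 2
57 = 28*2 + 1
2 = 2*1 + 0
gcd(116, 173) = 1, so the inverse exists.
Bézout: 1 = 57*173 − 85*116.
So 116⁻¹ ≡ −85 ≡ 88 (mod 173).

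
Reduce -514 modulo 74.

4

-514 = -7×74 + 4, so -514 ≡ 4 (mod 74).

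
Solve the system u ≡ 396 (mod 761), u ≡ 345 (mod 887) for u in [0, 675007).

81062

761⁻¹ mod 887: 761*711 ≡ 1 (mod 887), so 761⁻¹ ≡ 711.
u = 396 + 761*((345 − 396)*711 mod 887) = 396 + 761*106 = 81062.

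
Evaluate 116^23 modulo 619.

578

23 in binary is 10111, i.e. 23 = 16 + 4 + 2 + 1.
116^1 ≡ 116 (mod 619)
116^2 ≡ 116^2 = 13456 ≡ 457 (mod 619)
116^4 ≡ 457^2 = 208849 ≡ 246 (mod 619)
116^8 ≡ 246^2 = 60516 ≡ 473 (mod 619)
116^16 ≡ 473^2 = 223729 ≡ 270 (mod 619)
116^23 = 116^16 × 116^4 × 116^2 × 116^1 ≡ 270 × 246 × 457 × 116 (mod 619).
Accumulate the product:
270 × 246 = 66420 ≡ 187
187 × 457 = 85459 ≡ 37
37 × 116 = 4292 ≡ 578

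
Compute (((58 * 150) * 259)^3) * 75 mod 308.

58 * 150 = 8700 ≡ 76 (mod 308)
76 * 259 = 19684 ≡ 280 (mod 308)
(280)^3 ≡ 224 (mod 308)
224 * 75 = 16800 ≡ 168 (mod 308)

168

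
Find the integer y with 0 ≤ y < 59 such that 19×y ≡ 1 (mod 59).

Run the extended Euclidean algorithm:
59 = 3·19 + 2
19 = 9·2 + 1
2 = 2·1 + 0
gcd(19, 59) = 1, so the inverse exists.
Bézout: 1 = −9·59 + 28·19.
So 19⁻¹ ≡ 28 (mod 59).

28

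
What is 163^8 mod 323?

163^1 ≡ 163 (mod 323)
163^2 ≡ 163^2 = 26569 ≡ 83 (mod 323)
163^4 ≡ 83^2 = 6889 ≡ 106 (mod 323)
163^8 ≡ 106^2 = 11236 ≡ 254 (mod 323)
So 163^8 ≡ 254 (mod 323).

254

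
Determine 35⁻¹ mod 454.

454 = 12*35 + 34
35 = 1*34 + 1
34 = 34*1 + 0
gcd(35, 454) = 1, so the inverse exists.
Back-substitute for 1:
1 = 1*35 − 1*34
  = −1*454 + 13*35
So 35⁻¹ ≡ 13 (mod 454).

13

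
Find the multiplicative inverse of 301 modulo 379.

34

379 = 1·301 + 78
301 = 3·78 + 67
78 = 1·67 + 11
67 = 6·11 + 1
11 = 11·1 + 0
gcd(301, 379) = 1, so the inverse exists.
Back-substitute for 1:
1 = 1·67 − 6·11
  = −6·78 + 7·67
  = 7·301 − 27·78
  = −27·379 + 34·301
So 301⁻¹ ≡ 34 (mod 379).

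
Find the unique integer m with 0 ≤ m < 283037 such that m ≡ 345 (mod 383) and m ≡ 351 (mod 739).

157758

383⁻¹ mod 739: 383×438 ≡ 1 (mod 739), so 383⁻¹ ≡ 438.
m = 345 + 383×((351 − 345)×438 mod 739) = 345 + 383×411 = 157758.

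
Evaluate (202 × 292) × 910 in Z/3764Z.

800

202 × 292 = 58984 ≡ 2524 (mod 3764)
2524 × 910 = 2296840 ≡ 800 (mod 3764)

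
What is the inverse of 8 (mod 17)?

Run the extended Euclidean algorithm:
17 = 2×8 + 1
8 = 8×1 + 0
gcd(8, 17) = 1, so the inverse exists.
Back-substitute for 1:
1 = 1×17 − 2×8
So 8⁻¹ ≡ −2 ≡ 15 (mod 17).

15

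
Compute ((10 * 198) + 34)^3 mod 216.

208

10 * 198 = 1980 ≡ 36 (mod 216)
36 + 34 = 70
(70)^3 ≡ 208 (mod 216)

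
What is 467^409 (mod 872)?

409 in binary is 110011001, i.e. 409 = 256 + 128 + 16 + 8 + 1.
467^1 ≡ 467 (mod 872)
467^2 ≡ 467^2 = 218089 ≡ 89 (mod 872)
467^4 ≡ 89^2 = 7921 ≡ 73 (mod 872)
467^8 ≡ 73^2 = 5329 ≡ 97 (mod 872)
467^16 ≡ 97^2 = 9409 ≡ 689 (mod 872)
467^32 ≡ 689^2 = 474721 ≡ 353 (mod 872)
467^64 ≡ 353^2 = 124609 ≡ 785 (mod 872)
467^128 ≡ 785^2 = 616225 ≡ 593 (mod 872)
467^256 ≡ 593^2 = 351649 ≡ 233 (mod 872)
467^409 = 467^256 × 467^128 × 467^16 × 467^8 × 467^1 ≡ 233 × 593 × 689 × 97 × 467 (mod 872).
Accumulate the product:
233 × 593 = 138169 ≡ 393
393 × 689 = 270777 ≡ 457
457 × 97 = 44329 ≡ 729
729 × 467 = 340443 ≡ 363

363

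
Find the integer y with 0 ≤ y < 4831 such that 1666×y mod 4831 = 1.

1215

Run the extended Euclidean algorithm:
4831 = 2·1666 + 1499
1666 = 1·1499 + 167
1499 = 8·167 + 163
167 = 1·163 + 4
163 = 40·4 + 3
4 = 1·3 + 1
3 = 3·1 + 0
gcd(1666, 4831) = 1, so the inverse exists.
Back-substitute for 1:
1 = 1·4 − 1·3
  = −1·163 + 41·4
  = 41·167 − 42·163
  = −42·1499 + 377·167
  = 377·1666 − 419·1499
  = −419·4831 + 1215·1666
So 1666⁻¹ ≡ 1215 (mod 4831).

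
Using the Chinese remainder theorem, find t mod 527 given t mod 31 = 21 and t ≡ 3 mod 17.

207

31⁻¹ mod 17: 31*11 ≡ 1 (mod 17), so 31⁻¹ ≡ 11.
t = 21 + 31*((3 − 21)*11 mod 17) = 21 + 31*6 = 207.
Check: 207 mod 31 = 21, 207 mod 17 = 3. ✓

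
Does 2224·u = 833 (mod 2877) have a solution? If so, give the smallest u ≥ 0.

gcd(2224, 2877) = 1, so a unique solution mod 2877 exists.
2224⁻¹ ≡ 304 (mod 2877).
u ≡ 304·833 ≡ 56 (mod 2877).

56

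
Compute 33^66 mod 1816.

481

By square-and-multiply:
33^1 ≡ 33 (mod 1816)
33^2 ≡ 33^2 = 1089 (mod 1816)
33^4 ≡ 1089^2 = 1185921 ≡ 73 (mod 1816)
33^8 ≡ 73^2 = 5329 ≡ 1697 (mod 1816)
33^16 ≡ 1697^2 = 2879809 ≡ 1449 (mod 1816)
33^32 ≡ 1449^2 = 2099601 ≡ 305 (mod 1816)
33^64 ≡ 305^2 = 93025 ≡ 409 (mod 1816)
33^66 = 33^64 * 33^2 ≡ 409 * 1089 (mod 1816).
409 * 1089 = 445401 ≡ 481 (mod 1816).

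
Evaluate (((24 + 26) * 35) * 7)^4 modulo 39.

22

24 + 26 = 50 ≡ 11 (mod 39)
11 * 35 = 385 ≡ 34 (mod 39)
34 * 7 = 238 ≡ 4 (mod 39)
(4)^4 ≡ 22 (mod 39)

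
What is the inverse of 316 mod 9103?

Apply the Euclidean algorithm and back-substitute:
9103 = 28·316 + 255
316 = 1·255 + 61
255 = 4·61 + 11
61 = 5·11 + 6
11 = 1·6 + 5
6 = 1·5 + 1
5 = 5·1 + 0
gcd(316, 9103) = 1, so the inverse exists.
Back-substitute for 1:
1 = 1·6 − 1·5
  = −1·11 + 2·6
  = 2·61 − 11·11
  = −11·255 + 46·61
  = 46·316 − 57·255
  = −57·9103 + 1642·316
So 316⁻¹ ≡ 1642 (mod 9103).

1642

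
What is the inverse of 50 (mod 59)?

Run the extended Euclidean algorithm:
59 = 1*50 + 9
50 = 5*9 + 5
9 = 1*5 + 4
5 = 1*4 + 1
4 = 4*1 + 0
gcd(50, 59) = 1, so the inverse exists.
Bézout: 1 = −11*59 + 13*50.
So 50⁻¹ ≡ 13 (mod 59).

13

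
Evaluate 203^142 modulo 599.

Using repeated squaring:
142 in binary is 10001110, i.e. 142 = 128 + 8 + 4 + 2.
203^1 ≡ 203 (mod 599)
203^2 ≡ 203^2 = 41209 ≡ 477 (mod 599)
203^4 ≡ 477^2 = 227529 ≡ 508 (mod 599)
203^8 ≡ 508^2 = 258064 ≡ 494 (mod 599)
203^16 ≡ 494^2 = 244036 ≡ 243 (mod 599)
203^32 ≡ 243^2 = 59049 ≡ 347 (mod 599)
203^64 ≡ 347^2 = 120409 ≡ 10 (mod 599)
203^128 ≡ 10^2 = 100 (mod 599)
203^142 = 203^128 * 203^8 * 203^4 * 203^2 ≡ 100 * 494 * 508 * 477 (mod 599).
Accumulate the product:
100 * 494 = 49400 ≡ 282
282 * 508 = 143256 ≡ 95
95 * 477 = 45315 ≡ 390

390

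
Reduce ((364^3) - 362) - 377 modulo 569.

503

(364)^3 ≡ 104 (mod 569)
104 - 362 = -258 ≡ 311 (mod 569)
311 - 377 = -66 ≡ 503 (mod 569)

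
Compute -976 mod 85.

44

-976 = -12*85 + 44, so -976 ≡ 44 (mod 85).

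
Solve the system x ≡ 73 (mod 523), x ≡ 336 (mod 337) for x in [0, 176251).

143898

523⁻¹ mod 337: 523·183 ≡ 1 (mod 337), so 523⁻¹ ≡ 183.
x = 73 + 523·((336 − 73)·183 mod 337) = 73 + 523·275 = 143898.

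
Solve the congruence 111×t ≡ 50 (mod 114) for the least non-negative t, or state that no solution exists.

gcd(111, 114) = 3, and 3 does not divide 50.
So the congruence has no solution.

no solution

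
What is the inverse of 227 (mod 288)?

203

288 = 1×227 + 61
227 = 3×61 + 44
61 = 1×44 + 17
44 = 2×17 + 10
17 = 1×10 + 7
10 = 1×7 + 3
7 = 2×3 + 1
3 = 3×1 + 0
gcd(227, 288) = 1, so the inverse exists.
Back-substitute for 1:
1 = 1×7 − 2×3
  = −2×10 + 3×7
  = 3×17 − 5×10
  = −5×44 + 13×17
  = 13×61 − 18×44
  = −18×227 + 67×61
  = 67×288 − 85×227
So 227⁻¹ ≡ −85 ≡ 203 (mod 288).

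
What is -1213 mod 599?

584

-1213 = -3×599 + 584, so -1213 ≡ 584 (mod 599).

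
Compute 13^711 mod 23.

Using repeated squaring:
711 in binary is 1011000111, i.e. 711 = 512 + 128 + 64 + 4 + 2 + 1.
13^1 ≡ 13 (mod 23)
13^2 ≡ 13^2 = 169 ≡ 8 (mod 23)
13^4 ≡ 8^2 = 64 ≡ 18 (mod 23)
13^8 ≡ 18^2 = 324 ≡ 2 (mod 23)
13^16 ≡ 2^2 = 4 (mod 23)
13^32 ≡ 4^2 = 16 (mod 23)
13^64 ≡ 16^2 = 256 ≡ 3 (mod 23)
13^128 ≡ 3^2 = 9 (mod 23)
13^256 ≡ 9^2 = 81 ≡ 12 (mod 23)
13^512 ≡ 12^2 = 144 ≡ 6 (mod 23)
13^711 = 13^512 × 13^128 × 13^64 × 13^4 × 13^2 × 13^1 ≡ 6 × 9 × 3 × 18 × 8 × 13 (mod 23).
Accumulate the product:
6 × 9 = 54 ≡ 8
8 × 3 = 24 ≡ 1
1 × 18 = 18
18 × 8 = 144 ≡ 6
6 × 13 = 78 ≡ 9

9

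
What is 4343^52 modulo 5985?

Using repeated squaring:
52 in binary is 110100, i.e. 52 = 32 + 16 + 4.
4343^1 ≡ 4343 (mod 5985)
4343^2 ≡ 4343^2 = 18861649 ≡ 2914 (mod 5985)
4343^4 ≡ 2914^2 = 8491396 ≡ 4666 (mod 5985)
4343^8 ≡ 4666^2 = 21771556 ≡ 4111 (mod 5985)
4343^16 ≡ 4111^2 = 16900321 ≡ 4666 (mod 5985)
4343^32 ≡ 4666^2 = 21771556 ≡ 4111 (mod 5985)
4343^52 = 4343^32 * 4343^16 * 4343^4 ≡ 4111 * 4666 * 4666 (mod 5985).
Accumulate the product:
4111 * 4666 = 19181926 ≡ 1
1 * 4666 = 4666

4666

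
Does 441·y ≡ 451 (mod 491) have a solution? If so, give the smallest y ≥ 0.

gcd(441, 491) = 1, so a unique solution mod 491 exists.
441⁻¹ ≡ 108 (mod 491).
y ≡ 108·451 ≡ 99 (mod 491).

99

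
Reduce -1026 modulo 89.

-1026 = -12·89 + 42, so -1026 ≡ 42 (mod 89).

42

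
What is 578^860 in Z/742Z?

860 in binary is 1101011100, i.e. 860 = 512 + 256 + 64 + 16 + 8 + 4.
578^1 ≡ 578 (mod 742)
578^2 ≡ 578^2 = 334084 ≡ 184 (mod 742)
578^4 ≡ 184^2 = 33856 ≡ 466 (mod 742)
578^8 ≡ 466^2 = 217156 ≡ 492 (mod 742)
578^16 ≡ 492^2 = 242064 ≡ 172 (mod 742)
578^32 ≡ 172^2 = 29584 ≡ 646 (mod 742)
578^64 ≡ 646^2 = 417316 ≡ 312 (mod 742)
578^128 ≡ 312^2 = 97344 ≡ 142 (mod 742)
578^256 ≡ 142^2 = 20164 ≡ 130 (mod 742)
578^512 ≡ 130^2 = 16900 ≡ 576 (mod 742)
578^860 = 578^512 · 578^256 · 578^64 · 578^16 · 578^8 · 578^4 ≡ 576 · 130 · 312 · 172 · 492 · 466 (mod 742).
Accumulate the product:
576 · 130 = 74880 ≡ 680
680 · 312 = 212160 ≡ 690
690 · 172 = 118680 ≡ 702
702 · 492 = 345384 ≡ 354
354 · 466 = 164964 ≡ 240

240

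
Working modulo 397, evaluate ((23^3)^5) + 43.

(23)^3 ≡ 257 (mod 397)
(257)^5 ≡ 277 (mod 397)
277 + 43 = 320

320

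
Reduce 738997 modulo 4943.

738997 = 149·4943 + 2490, so 738997 ≡ 2490 (mod 4943).

2490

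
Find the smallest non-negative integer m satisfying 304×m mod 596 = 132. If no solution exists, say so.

22

gcd(304, 596) = 4, and 4 | 132, so solutions exist.
Divide through by 4: 76×m ≡ 33 mod 149.
76⁻¹ ≡ 100 (mod 149).
m ≡ 100×33 ≡ 22 (mod 149).
The smallest non-negative solution is m = 22.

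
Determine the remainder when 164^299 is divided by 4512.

704

299 in binary is 100101011, i.e. 299 = 256 + 32 + 8 + 2 + 1.
164^1 ≡ 164 (mod 4512)
164^2 ≡ 164^2 = 26896 ≡ 4336 (mod 4512)
164^4 ≡ 4336^2 = 18800896 ≡ 3904 (mod 4512)
164^8 ≡ 3904^2 = 15241216 ≡ 4192 (mod 4512)
164^16 ≡ 4192^2 = 17572864 ≡ 3136 (mod 4512)
164^32 ≡ 3136^2 = 9834496 ≡ 2848 (mod 4512)
164^64 ≡ 2848^2 = 8111104 ≡ 3040 (mod 4512)
164^128 ≡ 3040^2 = 9241600 ≡ 1024 (mod 4512)
164^256 ≡ 1024^2 = 1048576 ≡ 1792 (mod 4512)
164^299 = 164^256 × 164^32 × 164^8 × 164^2 × 164^1 ≡ 1792 × 2848 × 4192 × 4336 × 164 (mod 4512).
Accumulate the product:
1792 × 2848 = 5103616 ≡ 544
544 × 4192 = 2280448 ≡ 1888
1888 × 4336 = 8186368 ≡ 1600
1600 × 164 = 262400 ≡ 704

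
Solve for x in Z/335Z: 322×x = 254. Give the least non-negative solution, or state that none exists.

32

gcd(322, 335) = 1, so a unique solution mod 335 exists.
322⁻¹ ≡ 103 (mod 335).
x ≡ 103×254 ≡ 32 (mod 335).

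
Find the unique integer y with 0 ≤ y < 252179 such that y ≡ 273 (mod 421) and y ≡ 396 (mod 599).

421⁻¹ mod 599: 421·212 ≡ 1 (mod 599), so 421⁻¹ ≡ 212.
y = 273 + 421·((396 − 273)·212 mod 599) = 273 + 421·319 = 134572.
Check: 134572 mod 421 = 273, 134572 mod 599 = 396. ✓

134572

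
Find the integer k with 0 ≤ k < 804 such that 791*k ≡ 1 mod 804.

371

804 = 1·791 + 13
791 = 60·13 + 11
13 = 1·11 + 2
11 = 5·2 + 1
2 = 2·1 + 0
gcd(791, 804) = 1, so the inverse exists.
Bézout: 1 = −365·804 + 371·791.
So 791⁻¹ ≡ 371 (mod 804).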